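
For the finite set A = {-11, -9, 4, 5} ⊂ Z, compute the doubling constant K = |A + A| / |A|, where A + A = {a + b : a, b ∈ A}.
K = |A + A| / |A| = 10/4 = 5/2

Enumerate A + A = {a + b : a, b ∈ A}. With |A| = 4, there are |A|^2 = 16 ordered sum pairs; collecting distinct values, A + A = {-22, -20, -18, -7, -6, -5, -4, 8, 9, 10}, so |A + A| = 10. Thus K = 10/4 = 5/2. For comparison, the minimum possible |A + A| over all 4-element sets is 2·4 − 1 = 7 (so min K = 7/4), attained only by arithmetic progressions.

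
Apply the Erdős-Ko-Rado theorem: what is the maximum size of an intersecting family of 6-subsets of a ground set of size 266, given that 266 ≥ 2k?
max |F| = C(265, 5) = 10484943678

The Erdős-Ko-Rado theorem states: for n ≥ 2k, an intersecting family of k-subsets of an n-element set has size at most C(n − 1, k − 1), with equality for 'star' families {A ⊆ [n] : |A| = k, i ∈ A} (fix an element i). For n = 266, k = 6: C(265, 5) = 10484943678.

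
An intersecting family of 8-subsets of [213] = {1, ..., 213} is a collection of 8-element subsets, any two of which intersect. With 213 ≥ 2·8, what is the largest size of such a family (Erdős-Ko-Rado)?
max |F| = C(212, 7) = 3455049401232

Erdős-Ko-Rado (1961): when n ≥ 2k, max |F| = C(n−1, k−1). The bound is attained by the star {A : i ∈ A} for any fixed i ∈ [n]. Here C(213−1, 8−1) = C(212, 7) = 3455049401232.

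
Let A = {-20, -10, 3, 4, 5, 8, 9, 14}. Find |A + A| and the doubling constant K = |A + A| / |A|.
K = |A + A| / |A| = 30/8 = 15/4

Enumerate A + A = {a + b : a, b ∈ A}. With |A| = 8, there are |A|^2 = 64 ordered sum pairs; collecting distinct values, A + A = {-40, -30, -20, -17, -16, -15, -12, -11, -7, -6, -5, -2, -1, 4, 6, 7, 8, 9, 10, 11, 12, 13, 14, 16, 17, 18, 19, 22, 23, 28}, so |A + A| = 30. Thus K = 30/8 = 15/4. For comparison, the minimum possible |A + A| over all 8-element sets is 2·8 − 1 = 15 (so min K = 15/8), attained only by arithmetic progressions.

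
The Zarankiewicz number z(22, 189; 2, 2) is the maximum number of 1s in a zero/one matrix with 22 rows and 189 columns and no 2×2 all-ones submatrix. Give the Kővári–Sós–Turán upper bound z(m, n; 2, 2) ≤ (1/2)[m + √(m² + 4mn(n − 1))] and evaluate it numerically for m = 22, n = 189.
z(22, 189; 2, 2) ≤ (1/2)[22 + √(22² + 4·22·189·188)] = (1/2)[22 + √3127300] = 895.2087

Kővári–Sós–Turán: let r_1, ..., r_22 be the row sums and z = Σ r_i the total number of 1s. Each pair of columns can share at most one row with both entries 1 (else a 2×2 all-ones block appears), so Σ_i C(r_i, 2) ≤ C(189, 2) = 17766. By convexity Σ_i C(r_i, 2) ≥ 22·C(z/22, 2) = z(z − 22)/(2·22), giving z² − 22z − 22·189·188 ≤ 0 and hence z ≤ (1/2)[22 + √(484 + 4·781704)] = (1/2)[22 + √3127300] ≈ (1/2)(22 + 1768.4174) = 895.2087.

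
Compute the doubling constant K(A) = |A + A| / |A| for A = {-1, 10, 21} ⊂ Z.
K = |A + A| / |A| = 5/3

Enumerate A + A = {a + b : a, b ∈ A}. With |A| = 3, there are |A|^2 = 9 ordered sum pairs; collecting distinct values, A + A = {-2, 9, 20, 31, 42}, so |A + A| = 5. Thus K = 5/3. Here |A + A| = 2|A| − 1 = 5, the minimum possible — so K = 5/3 is minimal, which holds iff A is an arithmetic progression.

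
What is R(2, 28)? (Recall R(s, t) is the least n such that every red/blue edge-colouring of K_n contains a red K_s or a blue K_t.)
R(2, 28) = 28

R(2, k) = k for all k ≥ 2: in a 2-colouring of K_k, either some edge is red (a red K_2) or all edges are blue (a blue K_k). And K_{27} coloured all-blue has no blue K_28, so R(2, 28) > 27. Hence R(2, 28) = 28.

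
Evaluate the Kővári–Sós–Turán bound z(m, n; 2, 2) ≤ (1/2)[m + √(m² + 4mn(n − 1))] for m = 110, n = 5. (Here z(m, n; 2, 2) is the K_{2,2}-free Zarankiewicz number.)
z(110, 5; 2, 2) ≤ (1/2)[110 + √(110² + 4·110·5·4)] = (1/2)[110 + √20900] = 127.2842

Kővári–Sós–Turán: let r_1, ..., r_110 be the row sums and z = Σ r_i the total number of 1s. Each pair of columns can share at most one row with both entries 1 (else a 2×2 all-ones block appears), so Σ_i C(r_i, 2) ≤ C(5, 2) = 10. By convexity Σ_i C(r_i, 2) ≥ 110·C(z/110, 2) = z(z − 110)/(2·110), giving z² − 110z − 110·5·4 ≤ 0 and hence z ≤ (1/2)[110 + √(12100 + 4·2200)] = (1/2)[110 + √20900] ≈ (1/2)(110 + 144.5683) = 127.2842.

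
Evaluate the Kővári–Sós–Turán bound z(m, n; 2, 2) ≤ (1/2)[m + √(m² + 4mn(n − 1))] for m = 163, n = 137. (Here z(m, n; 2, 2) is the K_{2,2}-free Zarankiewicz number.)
z(163, 137; 2, 2) ≤ (1/2)[163 + √(163² + 4·163·137·136)] = (1/2)[163 + √12174633] = 1826.1083

Kővári–Sós–Turán: let r_1, ..., r_163 be the row sums and z = Σ r_i the total number of 1s. Each pair of columns can share at most one row with both entries 1 (else a 2×2 all-ones block appears), so Σ_i C(r_i, 2) ≤ C(137, 2) = 9316. By convexity Σ_i C(r_i, 2) ≥ 163·C(z/163, 2) = z(z − 163)/(2·163), giving z² − 163z − 163·137·136 ≤ 0 and hence z ≤ (1/2)[163 + √(26569 + 4·3037016)] = (1/2)[163 + √12174633] ≈ (1/2)(163 + 3489.2167) = 1826.1083.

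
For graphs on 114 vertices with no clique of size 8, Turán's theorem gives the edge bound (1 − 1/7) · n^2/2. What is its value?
Turán density bound = (6/7) · 114^2/2 = 38988/7 ≈ 5569.7143

Turán's theorem: ex(n, K_{r+1}) is achieved by the complete r-partite Turán graph T(n, r) with parts as balanced as possible, and is at most (1 − 1/r) · n^2/2. For r = 7, n = 114: the density bound is (6/7) · 12996/2 = 38988/7 ≈ 5569.7143. The integer-valued extremum is e(T(114, 7)) = 5569, which is strictly less than the density bound 38988/7 since 7 ∤ 114 (the parts of T(114, 7) cannot all be equal).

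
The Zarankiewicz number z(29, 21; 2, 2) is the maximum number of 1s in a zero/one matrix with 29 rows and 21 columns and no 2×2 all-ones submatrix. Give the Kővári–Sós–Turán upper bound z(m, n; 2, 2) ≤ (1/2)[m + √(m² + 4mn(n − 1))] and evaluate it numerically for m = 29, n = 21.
z(29, 21; 2, 2) ≤ (1/2)[29 + √(29² + 4·29·21·20)] = (1/2)[29 + √49561] = 125.8115

Kővári–Sós–Turán: let r_1, ..., r_29 be the row sums and z = Σ r_i the total number of 1s. Each pair of columns can share at most one row with both entries 1 (else a 2×2 all-ones block appears), so Σ_i C(r_i, 2) ≤ C(21, 2) = 210. By convexity Σ_i C(r_i, 2) ≥ 29·C(z/29, 2) = z(z − 29)/(2·29), giving z² − 29z − 29·21·20 ≤ 0 and hence z ≤ (1/2)[29 + √(841 + 4·12180)] = (1/2)[29 + √49561] ≈ (1/2)(29 + 222.623) = 125.8115.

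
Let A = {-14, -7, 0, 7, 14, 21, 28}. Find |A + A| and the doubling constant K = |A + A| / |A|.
K = |A + A| / |A| = 13/7

Enumerate A + A = {a + b : a, b ∈ A}. With |A| = 7, there are |A|^2 = 49 ordered sum pairs; collecting distinct values, A + A = {-28, -21, -14, -7, 0, 7, 14, 21, 28, 35, 42, 49, 56}, so |A + A| = 13. Thus K = 13/7. Here |A + A| = 2|A| − 1 = 13, the minimum possible — so K = 13/7 is minimal, which holds iff A is an arithmetic progression.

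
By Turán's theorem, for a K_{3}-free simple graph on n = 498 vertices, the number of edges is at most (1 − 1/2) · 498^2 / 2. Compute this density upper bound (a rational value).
Turán density bound = (1/2) · 498^2/2 = 62001

Turán's theorem: ex(n, K_{r+1}) is achieved by the complete r-partite Turán graph T(n, r) with parts as balanced as possible, and is at most (1 − 1/r) · n^2/2. For r = 2, n = 498: the density bound is (1/2) · 248004/2 = 62001. Since 2 ∣ 498, the Turán graph T(498, 2) has parts of equal size 249, and its edge count e(T(498, 2)) = 62001 attains the density bound exactly.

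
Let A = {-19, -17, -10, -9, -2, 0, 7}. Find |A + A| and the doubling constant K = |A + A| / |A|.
K = |A + A| / |A| = 23/7

Enumerate A + A = {a + b : a, b ∈ A}. With |A| = 7, there are |A|^2 = 49 ordered sum pairs; collecting distinct values, A + A = {-38, -36, -34, -29, -28, -27, -26, -21, -20, -19, -18, -17, -12, -11, -10, -9, -4, -3, -2, 0, 5, 7, 14}, so |A + A| = 23. Thus K = 23/7. For comparison, the minimum possible |A + A| over all 7-element sets is 2·7 − 1 = 13 (so min K = 13/7), attained only by arithmetic progressions.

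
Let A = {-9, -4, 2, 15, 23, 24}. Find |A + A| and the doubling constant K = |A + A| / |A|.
K = |A + A| / |A| = 21/6 = 7/2

Enumerate A + A = {a + b : a, b ∈ A}. With |A| = 6, there are |A|^2 = 36 ordered sum pairs; collecting distinct values, A + A = {-18, -13, -8, -7, -2, 4, 6, 11, 14, 15, 17, 19, 20, 25, 26, 30, 38, 39, 46, 47, 48}, so |A + A| = 21. Thus K = 21/6 = 7/2. For comparison, the minimum possible |A + A| over all 6-element sets is 2·6 − 1 = 11 (so min K = 11/6), attained only by arithmetic progressions.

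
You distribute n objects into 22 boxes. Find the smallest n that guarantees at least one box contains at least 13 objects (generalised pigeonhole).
n = (13 − 1)·22 + 1 = 265

By the generalised pigeonhole principle, to guarantee some box contains ≥ r objects we need more than (r − 1) · k objects total. Threshold: n = (r − 1) · k + 1. With r = 13 and k = 22: n = 12 · 22 + 1 = 264 + 1 = 265. For n = 264 = 12 · 22, we can put exactly 12 objects in every box, avoiding 13 in any single one — so 265 is tight.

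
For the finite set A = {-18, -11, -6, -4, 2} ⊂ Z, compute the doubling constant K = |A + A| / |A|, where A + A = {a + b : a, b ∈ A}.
K = |A + A| / |A| = 14/5

Enumerate A + A = {a + b : a, b ∈ A}. With |A| = 5, there are |A|^2 = 25 ordered sum pairs; collecting distinct values, A + A = {-36, -29, -24, -22, -17, -16, -15, -12, -10, -9, -8, -4, -2, 4}, so |A + A| = 14. Thus K = 14/5. For comparison, the minimum possible |A + A| over all 5-element sets is 2·5 − 1 = 9 (so min K = 9/5), attained only by arithmetic progressions.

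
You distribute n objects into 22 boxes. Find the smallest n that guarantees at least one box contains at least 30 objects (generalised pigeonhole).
n = (30 − 1)·22 + 1 = 639

By the generalised pigeonhole principle, to guarantee some box contains ≥ r objects we need more than (r − 1) · k objects total. Threshold: n = (r − 1) · k + 1. With r = 30 and k = 22: n = 29 · 22 + 1 = 638 + 1 = 639. For n = 638 = 29 · 22, we can put exactly 29 objects in every box, avoiding 30 in any single one — so 639 is tight.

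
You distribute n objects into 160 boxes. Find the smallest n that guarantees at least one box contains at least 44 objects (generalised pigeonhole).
n = (44 − 1)·160 + 1 = 6881

By the generalised pigeonhole principle, to guarantee some box contains ≥ r objects we need more than (r − 1) · k objects total. Threshold: n = (r − 1) · k + 1. With r = 44 and k = 160: n = 43 · 160 + 1 = 6880 + 1 = 6881. For n = 6880 = 43 · 160, we can put exactly 43 objects in every box, avoiding 44 in any single one — so 6881 is tight.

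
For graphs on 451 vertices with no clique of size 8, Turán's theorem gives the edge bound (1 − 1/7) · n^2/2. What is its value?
Turán density bound = (6/7) · 451^2/2 = 610203/7 ≈ 87171.8571

Turán's theorem: ex(n, K_{r+1}) is achieved by the complete r-partite Turán graph T(n, r) with parts as balanced as possible, and is at most (1 − 1/r) · n^2/2. For r = 7, n = 451: the density bound is (6/7) · 203401/2 = 610203/7 ≈ 87171.8571. The integer-valued extremum is e(T(451, 7)) = 87171, which is strictly less than the density bound 610203/7 since 7 ∤ 451 (the parts of T(451, 7) cannot all be equal).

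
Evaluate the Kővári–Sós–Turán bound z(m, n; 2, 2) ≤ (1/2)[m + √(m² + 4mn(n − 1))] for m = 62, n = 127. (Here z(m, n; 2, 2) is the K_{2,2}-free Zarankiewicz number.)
z(62, 127; 2, 2) ≤ (1/2)[62 + √(62² + 4·62·127·126)] = (1/2)[62 + √3972340] = 1027.5365

Kővári–Sós–Turán: let r_1, ..., r_62 be the row sums and z = Σ r_i the total number of 1s. Each pair of columns can share at most one row with both entries 1 (else a 2×2 all-ones block appears), so Σ_i C(r_i, 2) ≤ C(127, 2) = 8001. By convexity Σ_i C(r_i, 2) ≥ 62·C(z/62, 2) = z(z − 62)/(2·62), giving z² − 62z − 62·127·126 ≤ 0 and hence z ≤ (1/2)[62 + √(3844 + 4·992124)] = (1/2)[62 + √3972340] ≈ (1/2)(62 + 1993.073) = 1027.5365.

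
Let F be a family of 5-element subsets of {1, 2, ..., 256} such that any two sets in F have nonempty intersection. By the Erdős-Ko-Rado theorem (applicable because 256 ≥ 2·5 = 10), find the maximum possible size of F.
max |F| = C(255, 4) = 172061505

The Erdős-Ko-Rado theorem states: for n ≥ 2k, an intersecting family of k-subsets of an n-element set has size at most C(n − 1, k − 1), with equality for 'star' families {A ⊆ [n] : |A| = k, i ∈ A} (fix an element i). For n = 256, k = 5: C(255, 4) = 172061505.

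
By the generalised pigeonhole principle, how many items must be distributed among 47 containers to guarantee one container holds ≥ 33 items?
n = (33 − 1)·47 + 1 = 1505

By the generalised pigeonhole principle, to guarantee some box contains ≥ r objects we need more than (r − 1) · k objects total. Threshold: n = (r − 1) · k + 1. With r = 33 and k = 47: n = 32 · 47 + 1 = 1504 + 1 = 1505. For n = 1504 = 32 · 47, we can put exactly 32 objects in every box, avoiding 33 in any single one — so 1505 is tight.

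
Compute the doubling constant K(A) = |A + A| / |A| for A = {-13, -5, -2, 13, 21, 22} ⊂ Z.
K = |A + A| / |A| = 20/6 = 10/3

Enumerate A + A = {a + b : a, b ∈ A}. With |A| = 6, there are |A|^2 = 36 ordered sum pairs; collecting distinct values, A + A = {-26, -18, -15, -10, -7, -4, 0, 8, 9, 11, 16, 17, 19, 20, 26, 34, 35, 42, 43, 44}, so |A + A| = 20. Thus K = 20/6 = 10/3. For comparison, the minimum possible |A + A| over all 6-element sets is 2·6 − 1 = 11 (so min K = 11/6), attained only by arithmetic progressions.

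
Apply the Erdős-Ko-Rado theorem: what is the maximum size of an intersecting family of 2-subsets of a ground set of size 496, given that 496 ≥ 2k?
max |F| = C(495, 1) = 495

Erdős-Ko-Rado (1961): when n ≥ 2k, max |F| = C(n−1, k−1). The bound is attained by the star {A : i ∈ A} for any fixed i ∈ [n]. Here C(496−1, 2−1) = C(495, 1) = 495.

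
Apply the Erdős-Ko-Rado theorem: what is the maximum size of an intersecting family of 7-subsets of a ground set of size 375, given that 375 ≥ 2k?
max |F| = C(374, 6) = 3650840648301

Erdős-Ko-Rado (1961): when n ≥ 2k, max |F| = C(n−1, k−1). The bound is attained by the star {A : i ∈ A} for any fixed i ∈ [n]. Here C(375−1, 7−1) = C(374, 6) = 3650840648301.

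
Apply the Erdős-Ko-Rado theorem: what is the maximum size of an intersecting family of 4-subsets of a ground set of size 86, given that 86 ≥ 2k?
max |F| = C(85, 3) = 98770

Erdős-Ko-Rado (1961): when n ≥ 2k, max |F| = C(n−1, k−1). The bound is attained by the star {A : i ∈ A} for any fixed i ∈ [n]. Here C(86−1, 4−1) = C(85, 3) = 98770.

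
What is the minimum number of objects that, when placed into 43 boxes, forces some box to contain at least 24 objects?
n = (24 − 1)·43 + 1 = 990

By the generalised pigeonhole principle, to guarantee some box contains ≥ r objects we need more than (r − 1) · k objects total. Threshold: n = (r − 1) · k + 1. With r = 24 and k = 43: n = 23 · 43 + 1 = 989 + 1 = 990. For n = 989 = 23 · 43, we can put exactly 23 objects in every box, avoiding 24 in any single one — so 990 is tight.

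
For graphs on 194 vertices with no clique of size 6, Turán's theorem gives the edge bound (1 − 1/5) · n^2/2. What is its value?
Turán density bound = (4/5) · 194^2/2 = 75272/5 ≈ 15054.4

Turán's theorem: ex(n, K_{r+1}) is achieved by the complete r-partite Turán graph T(n, r) with parts as balanced as possible, and is at most (1 − 1/r) · n^2/2. For r = 5, n = 194: the density bound is (4/5) · 37636/2 = 75272/5 ≈ 15054.4. The integer-valued extremum is e(T(194, 5)) = 15054, which is strictly less than the density bound 75272/5 since 5 ∤ 194 (the parts of T(194, 5) cannot all be equal).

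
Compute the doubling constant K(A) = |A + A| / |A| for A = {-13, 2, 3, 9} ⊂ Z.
K = |A + A| / |A| = 10/4 = 5/2

Enumerate A + A = {a + b : a, b ∈ A}. With |A| = 4, there are |A|^2 = 16 ordered sum pairs; collecting distinct values, A + A = {-26, -11, -10, -4, 4, 5, 6, 11, 12, 18}, so |A + A| = 10. Thus K = 10/4 = 5/2. For comparison, the minimum possible |A + A| over all 4-element sets is 2·4 − 1 = 7 (so min K = 7/4), attained only by arithmetic progressions.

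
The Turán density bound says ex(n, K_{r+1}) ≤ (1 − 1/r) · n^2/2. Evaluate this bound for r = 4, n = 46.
Turán density bound = (3/4) · 46^2/2 = 1587/2 ≈ 793.5

Turán's theorem: ex(n, K_{r+1}) is achieved by the complete r-partite Turán graph T(n, r) with parts as balanced as possible, and is at most (1 − 1/r) · n^2/2. For r = 4, n = 46: the density bound is (3/4) · 2116/2 = 1587/2 ≈ 793.5. The integer-valued extremum is e(T(46, 4)) = 793, which is strictly less than the density bound 1587/2 since 4 ∤ 46 (the parts of T(46, 4) cannot all be equal).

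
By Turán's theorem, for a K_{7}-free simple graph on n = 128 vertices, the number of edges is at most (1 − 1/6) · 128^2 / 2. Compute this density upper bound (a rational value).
Turán density bound = (5/6) · 128^2/2 = 20480/3 ≈ 6826.6667

Turán's theorem: ex(n, K_{r+1}) is achieved by the complete r-partite Turán graph T(n, r) with parts as balanced as possible, and is at most (1 − 1/r) · n^2/2. For r = 6, n = 128: the density bound is (5/6) · 16384/2 = 20480/3 ≈ 6826.6667. The integer-valued extremum is e(T(128, 6)) = 6826, which is strictly less than the density bound 20480/3 since 6 ∤ 128 (the parts of T(128, 6) cannot all be equal).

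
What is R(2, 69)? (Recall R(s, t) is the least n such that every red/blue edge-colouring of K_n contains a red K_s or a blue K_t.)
R(2, 69) = 69

R(2, k) = k for all k ≥ 2: in a 2-colouring of K_k, either some edge is red (a red K_2) or all edges are blue (a blue K_k). And K_{68} coloured all-blue has no blue K_69, so R(2, 69) > 68. Hence R(2, 69) = 69.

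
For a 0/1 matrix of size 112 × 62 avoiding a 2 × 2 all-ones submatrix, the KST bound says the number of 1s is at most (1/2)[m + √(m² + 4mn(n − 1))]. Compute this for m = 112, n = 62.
z(112, 62; 2, 2) ≤ (1/2)[112 + √(112² + 4·112·62·61)] = (1/2)[112 + √1706880] = 709.2381

Kővári–Sós–Turán: let r_1, ..., r_112 be the row sums and z = Σ r_i the total number of 1s. Each pair of columns can share at most one row with both entries 1 (else a 2×2 all-ones block appears), so Σ_i C(r_i, 2) ≤ C(62, 2) = 1891. By convexity Σ_i C(r_i, 2) ≥ 112·C(z/112, 2) = z(z − 112)/(2·112), giving z² − 112z − 112·62·61 ≤ 0 and hence z ≤ (1/2)[112 + √(12544 + 4·423584)] = (1/2)[112 + √1706880] ≈ (1/2)(112 + 1306.4762) = 709.2381.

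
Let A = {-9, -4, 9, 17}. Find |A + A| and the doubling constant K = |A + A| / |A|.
K = |A + A| / |A| = 10/4 = 5/2

Enumerate A + A = {a + b : a, b ∈ A}. With |A| = 4, there are |A|^2 = 16 ordered sum pairs; collecting distinct values, A + A = {-18, -13, -8, 0, 5, 8, 13, 18, 26, 34}, so |A + A| = 10. Thus K = 10/4 = 5/2. For comparison, the minimum possible |A + A| over all 4-element sets is 2·4 − 1 = 7 (so min K = 7/4), attained only by arithmetic progressions.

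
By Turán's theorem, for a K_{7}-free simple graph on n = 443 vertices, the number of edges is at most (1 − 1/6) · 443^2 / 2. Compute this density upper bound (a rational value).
Turán density bound = (5/6) · 443^2/2 = 981245/12 ≈ 81770.4167

Turán's theorem: ex(n, K_{r+1}) is achieved by the complete r-partite Turán graph T(n, r) with parts as balanced as possible, and is at most (1 − 1/r) · n^2/2. For r = 6, n = 443: the density bound is (5/6) · 196249/2 = 981245/12 ≈ 81770.4167. The integer-valued extremum is e(T(443, 6)) = 81770, which is strictly less than the density bound 981245/12 since 6 ∤ 443 (the parts of T(443, 6) cannot all be equal).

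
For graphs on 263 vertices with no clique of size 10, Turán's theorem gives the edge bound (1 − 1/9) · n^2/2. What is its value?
Turán density bound = (8/9) · 263^2/2 = 276676/9 ≈ 30741.7778

Turán's theorem: ex(n, K_{r+1}) is achieved by the complete r-partite Turán graph T(n, r) with parts as balanced as possible, and is at most (1 − 1/r) · n^2/2. For r = 9, n = 263: the density bound is (8/9) · 69169/2 = 276676/9 ≈ 30741.7778. The integer-valued extremum is e(T(263, 9)) = 30741, which is strictly less than the density bound 276676/9 since 9 ∤ 263 (the parts of T(263, 9) cannot all be equal).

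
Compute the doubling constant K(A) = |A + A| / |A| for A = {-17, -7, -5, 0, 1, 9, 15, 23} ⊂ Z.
K = |A + A| / |A| = 31/8

Enumerate A + A = {a + b : a, b ∈ A}. With |A| = 8, there are |A|^2 = 64 ordered sum pairs; collecting distinct values, A + A = {-34, -24, -22, -17, -16, -14, -12, -10, -8, -7, -6, -5, -4, -2, 0, 1, 2, 4, 6, 8, 9, 10, 15, 16, 18, 23, 24, 30, 32, 38, 46}, so |A + A| = 31. Thus K = 31/8. For comparison, the minimum possible |A + A| over all 8-element sets is 2·8 − 1 = 15 (so min K = 15/8), attained only by arithmetic progressions.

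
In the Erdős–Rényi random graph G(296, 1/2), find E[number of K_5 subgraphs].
E[# K_5] = C(296, 5) · (1/2)^C(5, 2) = 18303337304 / 2^10 = 2287917163/128 = 17874352.8359375

For each 5-subset S of vertices (there are C(296, 5) = 18303337304 such S), let X_S = 1 if S induces a K_5 (all C(5, 2) = 10 edges present). Then P(X_S = 1) = (1/2)^10 = 1/1024. By linearity of expectation, E[# K_5] = C(296, 5) · (1/2)^10 = 18303337304 / 1024 = 2287917163/128 = 17874352.8359375.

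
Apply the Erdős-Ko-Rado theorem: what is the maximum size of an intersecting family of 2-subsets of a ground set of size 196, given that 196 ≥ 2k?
max |F| = C(195, 1) = 195

The Erdős-Ko-Rado theorem states: for n ≥ 2k, an intersecting family of k-subsets of an n-element set has size at most C(n − 1, k − 1), with equality for 'star' families {A ⊆ [n] : |A| = k, i ∈ A} (fix an element i). For n = 196, k = 2: C(195, 1) = 195.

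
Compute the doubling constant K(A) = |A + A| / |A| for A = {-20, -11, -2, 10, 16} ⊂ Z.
K = |A + A| / |A| = 13/5

Enumerate A + A = {a + b : a, b ∈ A}. With |A| = 5, there are |A|^2 = 25 ordered sum pairs; collecting distinct values, A + A = {-40, -31, -22, -13, -10, -4, -1, 5, 8, 14, 20, 26, 32}, so |A + A| = 13. Thus K = 13/5. For comparison, the minimum possible |A + A| over all 5-element sets is 2·5 − 1 = 9 (so min K = 9/5), attained only by arithmetic progressions.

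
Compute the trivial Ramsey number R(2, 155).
R(2, 155) = 155

R(2, k) = k for all k ≥ 2: in a 2-colouring of K_k, either some edge is red (a red K_2) or all edges are blue (a blue K_k). And K_{154} coloured all-blue has no blue K_155, so R(2, 155) > 154. Hence R(2, 155) = 155.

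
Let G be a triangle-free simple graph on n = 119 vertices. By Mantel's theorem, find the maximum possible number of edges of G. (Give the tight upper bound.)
ex(119, K_3) = ⌊119^2/4⌋ = 3540

Mantel (1907): a triangle-free graph on n vertices has at most ⌊n^2/4⌋ edges, with equality for the complete bipartite graph K_{⌊n/2⌋, ⌈n/2⌉}. For n = 119: ⌊119^2/4⌋ = ⌊14161/4⌋ = 3540. The extremal graph is K_{59, 60}, which has 59·60 = 3540 edges.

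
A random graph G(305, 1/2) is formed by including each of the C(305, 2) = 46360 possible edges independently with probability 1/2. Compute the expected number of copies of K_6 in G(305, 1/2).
E[# K_6] = C(305, 6) · (1/2)^C(6, 2) = 1064089721800 / 2^15 = 133011215225/4096 ≈ 32473441.217041

For each 6-subset S of vertices (there are C(305, 6) = 1064089721800 such S), let X_S = 1 if S induces a K_6 (all C(6, 2) = 15 edges present). Then P(X_S = 1) = (1/2)^15 = 1/32768. By linearity of expectation, E[# K_6] = C(305, 6) · (1/2)^15 = 1064089721800 / 32768 = 133011215225/4096 ≈ 32473441.217041.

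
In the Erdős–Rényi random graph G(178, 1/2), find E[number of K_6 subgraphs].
E[# K_6] = C(178, 6) · (1/2)^C(6, 2) = 40570171180 / 2^15 = 10142542795/8192 ≈ 1238103.368530

For each 6-subset S of vertices (there are C(178, 6) = 40570171180 such S), let X_S = 1 if S induces a K_6 (all C(6, 2) = 15 edges present). Then P(X_S = 1) = (1/2)^15 = 1/32768. By linearity of expectation, E[# K_6] = C(178, 6) · (1/2)^15 = 40570171180 / 32768 = 10142542795/8192 ≈ 1238103.368530.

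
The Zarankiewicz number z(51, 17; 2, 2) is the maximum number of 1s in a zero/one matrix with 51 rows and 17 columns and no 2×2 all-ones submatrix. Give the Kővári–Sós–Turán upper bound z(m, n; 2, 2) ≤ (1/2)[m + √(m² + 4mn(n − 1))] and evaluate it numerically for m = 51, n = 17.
z(51, 17; 2, 2) ≤ (1/2)[51 + √(51² + 4·51·17·16)] = (1/2)[51 + √58089] = 146.0083

Kővári–Sós–Turán: let r_1, ..., r_51 be the row sums and z = Σ r_i the total number of 1s. Each pair of columns can share at most one row with both entries 1 (else a 2×2 all-ones block appears), so Σ_i C(r_i, 2) ≤ C(17, 2) = 136. By convexity Σ_i C(r_i, 2) ≥ 51·C(z/51, 2) = z(z − 51)/(2·51), giving z² − 51z − 51·17·16 ≤ 0 and hence z ≤ (1/2)[51 + √(2601 + 4·13872)] = (1/2)[51 + √58089] ≈ (1/2)(51 + 241.0166) = 146.0083.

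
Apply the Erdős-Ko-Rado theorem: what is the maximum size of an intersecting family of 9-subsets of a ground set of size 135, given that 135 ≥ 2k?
max |F| = C(134, 8) = 2083664995984

The Erdős-Ko-Rado theorem states: for n ≥ 2k, an intersecting family of k-subsets of an n-element set has size at most C(n − 1, k − 1), with equality for 'star' families {A ⊆ [n] : |A| = k, i ∈ A} (fix an element i). For n = 135, k = 9: C(134, 8) = 2083664995984.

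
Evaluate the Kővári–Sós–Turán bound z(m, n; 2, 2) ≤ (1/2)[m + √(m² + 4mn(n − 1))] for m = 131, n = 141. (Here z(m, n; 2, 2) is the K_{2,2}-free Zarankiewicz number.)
z(131, 141; 2, 2) ≤ (1/2)[131 + √(131² + 4·131·141·140)] = (1/2)[131 + √10360921] = 1674.9192

Kővári–Sós–Turán: let r_1, ..., r_131 be the row sums and z = Σ r_i the total number of 1s. Each pair of columns can share at most one row with both entries 1 (else a 2×2 all-ones block appears), so Σ_i C(r_i, 2) ≤ C(141, 2) = 9870. By convexity Σ_i C(r_i, 2) ≥ 131·C(z/131, 2) = z(z − 131)/(2·131), giving z² − 131z − 131·141·140 ≤ 0 and hence z ≤ (1/2)[131 + √(17161 + 4·2585940)] = (1/2)[131 + √10360921] ≈ (1/2)(131 + 3218.8385) = 1674.9192.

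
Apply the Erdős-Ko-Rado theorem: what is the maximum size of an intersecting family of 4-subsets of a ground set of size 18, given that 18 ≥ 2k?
max |F| = C(17, 3) = 680

Erdős-Ko-Rado (1961): when n ≥ 2k, max |F| = C(n−1, k−1). The bound is attained by the star {A : i ∈ A} for any fixed i ∈ [n]. Here C(18−1, 4−1) = C(17, 3) = 680.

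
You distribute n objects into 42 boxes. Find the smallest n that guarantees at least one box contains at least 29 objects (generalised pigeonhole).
n = (29 − 1)·42 + 1 = 1177

By the generalised pigeonhole principle, to guarantee some box contains ≥ r objects we need more than (r − 1) · k objects total. Threshold: n = (r − 1) · k + 1. With r = 29 and k = 42: n = 28 · 42 + 1 = 1176 + 1 = 1177. For n = 1176 = 28 · 42, we can put exactly 28 objects in every box, avoiding 29 in any single one — so 1177 is tight.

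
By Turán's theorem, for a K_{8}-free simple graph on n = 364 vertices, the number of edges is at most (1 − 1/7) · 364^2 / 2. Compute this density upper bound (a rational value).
Turán density bound = (6/7) · 364^2/2 = 56784

Turán's theorem: ex(n, K_{r+1}) is achieved by the complete r-partite Turán graph T(n, r) with parts as balanced as possible, and is at most (1 − 1/r) · n^2/2. For r = 7, n = 364: the density bound is (6/7) · 132496/2 = 56784. Since 7 ∣ 364, the Turán graph T(364, 7) has parts of equal size 52, and its edge count e(T(364, 7)) = 56784 attains the density bound exactly.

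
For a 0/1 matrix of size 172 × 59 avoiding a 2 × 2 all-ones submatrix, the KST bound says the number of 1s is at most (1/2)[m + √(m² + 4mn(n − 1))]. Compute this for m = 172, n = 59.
z(172, 59; 2, 2) ≤ (1/2)[172 + √(172² + 4·172·59·58)] = (1/2)[172 + √2383920] = 857.9974

Kővári–Sós–Turán: let r_1, ..., r_172 be the row sums and z = Σ r_i the total number of 1s. Each pair of columns can share at most one row with both entries 1 (else a 2×2 all-ones block appears), so Σ_i C(r_i, 2) ≤ C(59, 2) = 1711. By convexity Σ_i C(r_i, 2) ≥ 172·C(z/172, 2) = z(z − 172)/(2·172), giving z² − 172z − 172·59·58 ≤ 0 and hence z ≤ (1/2)[172 + √(29584 + 4·588584)] = (1/2)[172 + √2383920] ≈ (1/2)(172 + 1543.9948) = 857.9974.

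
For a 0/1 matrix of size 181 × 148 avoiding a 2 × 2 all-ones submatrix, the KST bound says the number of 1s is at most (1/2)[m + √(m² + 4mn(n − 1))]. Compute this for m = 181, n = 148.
z(181, 148; 2, 2) ≤ (1/2)[181 + √(181² + 4·181·148·147)] = (1/2)[181 + √15784105] = 2076.9607

Kővári–Sós–Turán: let r_1, ..., r_181 be the row sums and z = Σ r_i the total number of 1s. Each pair of columns can share at most one row with both entries 1 (else a 2×2 all-ones block appears), so Σ_i C(r_i, 2) ≤ C(148, 2) = 10878. By convexity Σ_i C(r_i, 2) ≥ 181·C(z/181, 2) = z(z − 181)/(2·181), giving z² − 181z − 181·148·147 ≤ 0 and hence z ≤ (1/2)[181 + √(32761 + 4·3937836)] = (1/2)[181 + √15784105] ≈ (1/2)(181 + 3972.9215) = 2076.9607.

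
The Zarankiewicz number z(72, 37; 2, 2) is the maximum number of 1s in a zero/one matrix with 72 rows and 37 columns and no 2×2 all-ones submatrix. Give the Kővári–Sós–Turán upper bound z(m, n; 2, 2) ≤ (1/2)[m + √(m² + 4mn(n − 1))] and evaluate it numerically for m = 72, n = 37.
z(72, 37; 2, 2) ≤ (1/2)[72 + √(72² + 4·72·37·36)] = (1/2)[72 + √388800] = 347.7691

Kővári–Sós–Turán: let r_1, ..., r_72 be the row sums and z = Σ r_i the total number of 1s. Each pair of columns can share at most one row with both entries 1 (else a 2×2 all-ones block appears), so Σ_i C(r_i, 2) ≤ C(37, 2) = 666. By convexity Σ_i C(r_i, 2) ≥ 72·C(z/72, 2) = z(z − 72)/(2·72), giving z² − 72z − 72·37·36 ≤ 0 and hence z ≤ (1/2)[72 + √(5184 + 4·95904)] = (1/2)[72 + √388800] ≈ (1/2)(72 + 623.5383) = 347.7691.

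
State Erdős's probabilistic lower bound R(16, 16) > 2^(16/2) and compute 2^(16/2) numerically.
2^(16/2) = 256; so R(16, 16) > 256

Colour each edge of K_n uniformly at random with red/blue. The expected number of monochromatic K_16 is C(n, 16) · 2 · 2^(−C(16,2)). If C(n, 16) · 2^(1 − C(16,2)) < 1, then with positive probability no monochromatic K_16 exists, so R(16, 16) > n. The standard estimate C(n, 16) ≤ n^16/16! shows this inequality holds whenever n ≤ 2^(16/2) (since 16! · 2^(C(16,2) − 1) > 2^(16^2/2) ≥ n^16). Hence R(16, 16) > 2^(16/2) = 256.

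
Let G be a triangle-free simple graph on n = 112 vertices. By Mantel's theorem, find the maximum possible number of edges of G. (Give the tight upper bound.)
ex(112, K_3) = ⌊112^2/4⌋ = 3136

Mantel (1907): a triangle-free graph on n vertices has at most ⌊n^2/4⌋ edges, with equality for the complete bipartite graph K_{⌊n/2⌋, ⌈n/2⌉}. For n = 112: ⌊112^2/4⌋ = ⌊12544/4⌋ = 3136. The extremal graph is K_{56, 56}, which has 56·56 = 3136 edges.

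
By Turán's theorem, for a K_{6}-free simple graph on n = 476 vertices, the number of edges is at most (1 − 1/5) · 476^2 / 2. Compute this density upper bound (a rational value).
Turán density bound = (4/5) · 476^2/2 = 453152/5 ≈ 90630.4

Turán's theorem: ex(n, K_{r+1}) is achieved by the complete r-partite Turán graph T(n, r) with parts as balanced as possible, and is at most (1 − 1/r) · n^2/2. For r = 5, n = 476: the density bound is (4/5) · 226576/2 = 453152/5 ≈ 90630.4. The integer-valued extremum is e(T(476, 5)) = 90630, which is strictly less than the density bound 453152/5 since 5 ∤ 476 (the parts of T(476, 5) cannot all be equal).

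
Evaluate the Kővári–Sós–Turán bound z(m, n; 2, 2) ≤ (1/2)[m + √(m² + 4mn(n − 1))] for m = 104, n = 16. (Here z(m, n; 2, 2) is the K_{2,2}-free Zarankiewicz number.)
z(104, 16; 2, 2) ≤ (1/2)[104 + √(104² + 4·104·16·15)] = (1/2)[104 + √110656] = 218.325

Kővári–Sós–Turán: let r_1, ..., r_104 be the row sums and z = Σ r_i the total number of 1s. Each pair of columns can share at most one row with both entries 1 (else a 2×2 all-ones block appears), so Σ_i C(r_i, 2) ≤ C(16, 2) = 120. By convexity Σ_i C(r_i, 2) ≥ 104·C(z/104, 2) = z(z − 104)/(2·104), giving z² − 104z − 104·16·15 ≤ 0 and hence z ≤ (1/2)[104 + √(10816 + 4·24960)] = (1/2)[104 + √110656] ≈ (1/2)(104 + 332.65) = 218.325.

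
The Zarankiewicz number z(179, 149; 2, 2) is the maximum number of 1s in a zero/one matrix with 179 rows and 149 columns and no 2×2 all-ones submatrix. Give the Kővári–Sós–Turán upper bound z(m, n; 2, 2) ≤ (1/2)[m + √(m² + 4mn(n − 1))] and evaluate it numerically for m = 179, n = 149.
z(179, 149; 2, 2) ≤ (1/2)[179 + √(179² + 4·179·149·148)] = (1/2)[179 + √15821273] = 2078.2982

Kővári–Sós–Turán: let r_1, ..., r_179 be the row sums and z = Σ r_i the total number of 1s. Each pair of columns can share at most one row with both entries 1 (else a 2×2 all-ones block appears), so Σ_i C(r_i, 2) ≤ C(149, 2) = 11026. By convexity Σ_i C(r_i, 2) ≥ 179·C(z/179, 2) = z(z − 179)/(2·179), giving z² − 179z − 179·149·148 ≤ 0 and hence z ≤ (1/2)[179 + √(32041 + 4·3947308)] = (1/2)[179 + √15821273] ≈ (1/2)(179 + 3977.5964) = 2078.2982.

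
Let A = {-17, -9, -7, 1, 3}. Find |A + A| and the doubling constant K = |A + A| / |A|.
K = |A + A| / |A| = 12/5

Enumerate A + A = {a + b : a, b ∈ A}. With |A| = 5, there are |A|^2 = 25 ordered sum pairs; collecting distinct values, A + A = {-34, -26, -24, -18, -16, -14, -8, -6, -4, 2, 4, 6}, so |A + A| = 12. Thus K = 12/5. For comparison, the minimum possible |A + A| over all 5-element sets is 2·5 − 1 = 9 (so min K = 9/5), attained only by arithmetic progressions.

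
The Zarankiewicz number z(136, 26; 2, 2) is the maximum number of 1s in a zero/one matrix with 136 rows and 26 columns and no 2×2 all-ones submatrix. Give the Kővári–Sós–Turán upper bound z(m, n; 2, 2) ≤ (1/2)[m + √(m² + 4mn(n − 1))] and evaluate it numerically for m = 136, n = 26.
z(136, 26; 2, 2) ≤ (1/2)[136 + √(136² + 4·136·26·25)] = (1/2)[136 + √372096] = 372.9984

Kővári–Sós–Turán: let r_1, ..., r_136 be the row sums and z = Σ r_i the total number of 1s. Each pair of columns can share at most one row with both entries 1 (else a 2×2 all-ones block appears), so Σ_i C(r_i, 2) ≤ C(26, 2) = 325. By convexity Σ_i C(r_i, 2) ≥ 136·C(z/136, 2) = z(z − 136)/(2·136), giving z² − 136z − 136·26·25 ≤ 0 and hence z ≤ (1/2)[136 + √(18496 + 4·88400)] = (1/2)[136 + √372096] ≈ (1/2)(136 + 609.9967) = 372.9984.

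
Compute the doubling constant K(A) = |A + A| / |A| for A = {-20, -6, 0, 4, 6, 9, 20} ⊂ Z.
K = |A + A| / |A| = 26/7

Enumerate A + A = {a + b : a, b ∈ A}. With |A| = 7, there are |A|^2 = 49 ordered sum pairs; collecting distinct values, A + A = {-40, -26, -20, -16, -14, -12, -11, -6, -2, 0, 3, 4, 6, 8, 9, 10, 12, 13, 14, 15, 18, 20, 24, 26, 29, 40}, so |A + A| = 26. Thus K = 26/7. For comparison, the minimum possible |A + A| over all 7-element sets is 2·7 − 1 = 13 (so min K = 13/7), attained only by arithmetic progressions.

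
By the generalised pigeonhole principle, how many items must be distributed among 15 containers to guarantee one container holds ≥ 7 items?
n = (7 − 1)·15 + 1 = 91

By the generalised pigeonhole principle, to guarantee some box contains ≥ r objects we need more than (r − 1) · k objects total. Threshold: n = (r − 1) · k + 1. With r = 7 and k = 15: n = 6 · 15 + 1 = 90 + 1 = 91. For n = 90 = 6 · 15, we can put exactly 6 objects in every box, avoiding 7 in any single one — so 91 is tight.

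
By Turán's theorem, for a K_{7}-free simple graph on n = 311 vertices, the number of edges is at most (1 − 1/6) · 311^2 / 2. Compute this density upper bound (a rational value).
Turán density bound = (5/6) · 311^2/2 = 483605/12 ≈ 40300.4167

Turán's theorem: ex(n, K_{r+1}) is achieved by the complete r-partite Turán graph T(n, r) with parts as balanced as possible, and is at most (1 − 1/r) · n^2/2. For r = 6, n = 311: the density bound is (5/6) · 96721/2 = 483605/12 ≈ 40300.4167. The integer-valued extremum is e(T(311, 6)) = 40300, which is strictly less than the density bound 483605/12 since 6 ∤ 311 (the parts of T(311, 6) cannot all be equal).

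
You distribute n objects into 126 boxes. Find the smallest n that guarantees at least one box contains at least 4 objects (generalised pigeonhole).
n = (4 − 1)·126 + 1 = 379

By the generalised pigeonhole principle, to guarantee some box contains ≥ r objects we need more than (r − 1) · k objects total. Threshold: n = (r − 1) · k + 1. With r = 4 and k = 126: n = 3 · 126 + 1 = 378 + 1 = 379. For n = 378 = 3 · 126, we can put exactly 3 objects in every box, avoiding 4 in any single one — so 379 is tight.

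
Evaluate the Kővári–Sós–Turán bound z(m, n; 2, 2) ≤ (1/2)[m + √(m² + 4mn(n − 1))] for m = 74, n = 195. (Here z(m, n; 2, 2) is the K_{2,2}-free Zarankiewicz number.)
z(74, 195; 2, 2) ≤ (1/2)[74 + √(74² + 4·74·195·194)] = (1/2)[74 + √11203156] = 1710.5558

Kővári–Sós–Turán: let r_1, ..., r_74 be the row sums and z = Σ r_i the total number of 1s. Each pair of columns can share at most one row with both entries 1 (else a 2×2 all-ones block appears), so Σ_i C(r_i, 2) ≤ C(195, 2) = 18915. By convexity Σ_i C(r_i, 2) ≥ 74·C(z/74, 2) = z(z − 74)/(2·74), giving z² − 74z − 74·195·194 ≤ 0 and hence z ≤ (1/2)[74 + √(5476 + 4·2799420)] = (1/2)[74 + √11203156] ≈ (1/2)(74 + 3347.1116) = 1710.5558.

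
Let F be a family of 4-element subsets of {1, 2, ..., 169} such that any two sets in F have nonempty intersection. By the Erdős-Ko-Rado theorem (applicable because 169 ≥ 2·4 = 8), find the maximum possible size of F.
max |F| = C(168, 3) = 776216

The Erdős-Ko-Rado theorem states: for n ≥ 2k, an intersecting family of k-subsets of an n-element set has size at most C(n − 1, k − 1), with equality for 'star' families {A ⊆ [n] : |A| = k, i ∈ A} (fix an element i). For n = 169, k = 4: C(168, 3) = 776216.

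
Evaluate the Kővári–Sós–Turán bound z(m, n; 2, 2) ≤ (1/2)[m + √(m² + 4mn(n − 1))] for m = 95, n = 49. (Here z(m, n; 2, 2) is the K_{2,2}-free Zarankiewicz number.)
z(95, 49; 2, 2) ≤ (1/2)[95 + √(95² + 4·95·49·48)] = (1/2)[95 + √902785] = 522.575

Kővári–Sós–Turán: let r_1, ..., r_95 be the row sums and z = Σ r_i the total number of 1s. Each pair of columns can share at most one row with both entries 1 (else a 2×2 all-ones block appears), so Σ_i C(r_i, 2) ≤ C(49, 2) = 1176. By convexity Σ_i C(r_i, 2) ≥ 95·C(z/95, 2) = z(z − 95)/(2·95), giving z² − 95z − 95·49·48 ≤ 0 and hence z ≤ (1/2)[95 + √(9025 + 4·223440)] = (1/2)[95 + √902785] ≈ (1/2)(95 + 950.15) = 522.575.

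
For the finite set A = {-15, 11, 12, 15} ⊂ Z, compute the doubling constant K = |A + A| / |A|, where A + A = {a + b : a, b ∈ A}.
K = |A + A| / |A| = 10/4 = 5/2

Enumerate A + A = {a + b : a, b ∈ A}. With |A| = 4, there are |A|^2 = 16 ordered sum pairs; collecting distinct values, A + A = {-30, -4, -3, 0, 22, 23, 24, 26, 27, 30}, so |A + A| = 10. Thus K = 10/4 = 5/2. For comparison, the minimum possible |A + A| over all 4-element sets is 2·4 − 1 = 7 (so min K = 7/4), attained only by arithmetic progressions.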